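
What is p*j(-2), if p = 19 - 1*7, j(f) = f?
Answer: -24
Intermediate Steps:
p = 12 (p = 19 - 7 = 12)
p*j(-2) = 12*(-2) = -24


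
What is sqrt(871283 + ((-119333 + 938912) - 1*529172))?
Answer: sqrt(1161690) ≈ 1077.8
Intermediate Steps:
sqrt(871283 + ((-119333 + 938912) - 1*529172)) = sqrt(871283 + (819579 - 529172)) = sqrt(871283 + 290407) = sqrt(1161690)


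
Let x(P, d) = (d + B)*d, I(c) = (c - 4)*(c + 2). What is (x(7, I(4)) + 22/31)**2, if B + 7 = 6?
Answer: 484/961 ≈ 0.50364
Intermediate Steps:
B = -1 (B = -7 + 6 = -1)
I(c) = (-4 + c)*(2 + c)
x(P, d) = d*(-1 + d) (x(P, d) = (d - 1)*d = (-1 + d)*d = d*(-1 + d))
(x(7, I(4)) + 22/31)**2 = ((-8 + 4**2 - 2*4)*(-1 + (-8 + 4**2 - 2*4)) + 22/31)**2 = ((-8 + 16 - 8)*(-1 + (-8 + 16 - 8)) + 22*(1/31))**2 = (0*(-1 + 0) + 22/31)**2 = (0*(-1) + 22/31)**2 = (0 + 22/31)**2 = (22/31)**2 = 484/961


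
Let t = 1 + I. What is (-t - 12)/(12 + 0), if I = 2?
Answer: -5/4 ≈ -1.2500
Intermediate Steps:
t = 3 (t = 1 + 2 = 3)
(-t - 12)/(12 + 0) = (-1*3 - 12)/(12 + 0) = (-3 - 12)/12 = -15*1/12 = -5/4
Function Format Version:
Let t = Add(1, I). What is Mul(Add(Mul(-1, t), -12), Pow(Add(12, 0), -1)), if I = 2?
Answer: Rational(-5, 4) ≈ -1.2500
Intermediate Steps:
t = 3 (t = Add(1, 2) = 3)
Mul(Add(Mul(-1, t), -12), Pow(Add(12, 0), -1)) = Mul(Add(Mul(-1, 3), -12), Pow(Add(12, 0), -1)) = Mul(Add(-3, -12), Pow(12, -1)) = Mul(-15, Rational(1, 12)) = Rational(-5, 4)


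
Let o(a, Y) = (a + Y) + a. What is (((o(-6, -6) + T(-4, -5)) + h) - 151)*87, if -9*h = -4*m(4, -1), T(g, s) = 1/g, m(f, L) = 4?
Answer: -174841/12 ≈ -14570.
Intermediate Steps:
h = 16/9 (h = -(-4)*4/9 = -1/9*(-16) = 16/9 ≈ 1.7778)
o(a, Y) = Y + 2*a (o(a, Y) = (Y + a) + a = Y + 2*a)
(((o(-6, -6) + T(-4, -5)) + h) - 151)*87 = ((((-6 + 2*(-6)) + 1/(-4)) + 16/9) - 151)*87 = ((((-6 - 12) - 1/4) + 16/9) - 151)*87 = (((-18 - 1/4) + 16/9) - 151)*87 = ((-73/4 + 16/9) - 151)*87 = (-593/36 - 151)*87 = -6029/36*87 = -174841/12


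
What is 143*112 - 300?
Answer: 15716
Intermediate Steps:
143*112 - 300 = 16016 - 300 = 15716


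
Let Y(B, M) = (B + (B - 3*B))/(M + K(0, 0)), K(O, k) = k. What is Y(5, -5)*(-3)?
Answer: -3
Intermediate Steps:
Y(B, M) = -B/M (Y(B, M) = (B + (B - 3*B))/(M + 0) = (B - 2*B)/M = (-B)/M = -B/M)
Y(5, -5)*(-3) = -1*5/(-5)*(-3) = -1*5*(-⅕)*(-3) = 1*(-3) = -3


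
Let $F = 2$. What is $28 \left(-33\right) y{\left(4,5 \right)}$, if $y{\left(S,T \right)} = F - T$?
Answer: $2772$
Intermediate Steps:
$y{\left(S,T \right)} = 2 - T$
$28 \left(-33\right) y{\left(4,5 \right)} = 28 \left(-33\right) \left(2 - 5\right) = - 924 \left(2 - 5\right) = \left(-924\right) \left(-3\right) = 2772$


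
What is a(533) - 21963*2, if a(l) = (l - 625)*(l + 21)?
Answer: -94894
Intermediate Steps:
a(l) = (-625 + l)*(21 + l)
a(533) - 21963*2 = (-13125 + 533**2 - 604*533) - 21963*2 = (-13125 + 284089 - 321932) - 1*43926 = -50968 - 43926 = -94894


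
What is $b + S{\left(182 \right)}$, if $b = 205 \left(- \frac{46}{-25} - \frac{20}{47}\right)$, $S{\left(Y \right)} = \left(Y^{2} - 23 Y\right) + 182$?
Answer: $\frac{6911342}{235} \approx 29410.0$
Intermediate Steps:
$S{\left(Y \right)} = 182 + Y^{2} - 23 Y$
$b = \frac{68142}{235}$ ($b = 205 \left(\left(-46\right) \left(- \frac{1}{25}\right) - \frac{20}{47}\right) = 205 \left(\frac{46}{25} - \frac{20}{47}\right) = 205 \cdot \frac{1662}{1175} = \frac{68142}{235} \approx 289.97$)
$b + S{\left(182 \right)} = \frac{68142}{235} + \left(182 + 182^{2} - 4186\right) = \frac{68142}{235} + \left(182 + 33124 - 4186\right) = \frac{68142}{235} + 29120 = \frac{6911342}{235}$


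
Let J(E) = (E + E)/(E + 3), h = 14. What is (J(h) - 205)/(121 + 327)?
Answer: -3457/7616 ≈ -0.45391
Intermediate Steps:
J(E) = 2*E/(3 + E) (J(E) = (2*E)/(3 + E) = 2*E/(3 + E))
(J(h) - 205)/(121 + 327) = (2*14/(3 + 14) - 205)/(121 + 327) = (2*14/17 - 205)/448 = (2*14*(1/17) - 205)*(1/448) = (28/17 - 205)*(1/448) = -3457/17*1/448 = -3457/7616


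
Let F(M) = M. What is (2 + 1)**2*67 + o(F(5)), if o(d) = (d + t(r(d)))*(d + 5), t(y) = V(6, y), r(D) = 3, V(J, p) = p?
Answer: 683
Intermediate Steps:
t(y) = y
o(d) = (3 + d)*(5 + d) (o(d) = (d + 3)*(d + 5) = (3 + d)*(5 + d))
(2 + 1)**2*67 + o(F(5)) = (2 + 1)**2*67 + (15 + 5**2 + 8*5) = 3**2*67 + (15 + 25 + 40) = 9*67 + 80 = 603 + 80 = 683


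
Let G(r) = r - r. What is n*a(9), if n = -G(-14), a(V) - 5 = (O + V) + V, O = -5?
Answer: 0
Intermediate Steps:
G(r) = 0
a(V) = 2*V (a(V) = 5 + ((-5 + V) + V) = 5 + (-5 + 2*V) = 2*V)
n = 0 (n = -1*0 = 0)
n*a(9) = 0*(2*9) = 0*18 = 0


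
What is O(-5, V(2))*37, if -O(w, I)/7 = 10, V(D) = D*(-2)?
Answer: -2590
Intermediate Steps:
V(D) = -2*D
O(w, I) = -70 (O(w, I) = -7*10 = -70)
O(-5, V(2))*37 = -70*37 = -2590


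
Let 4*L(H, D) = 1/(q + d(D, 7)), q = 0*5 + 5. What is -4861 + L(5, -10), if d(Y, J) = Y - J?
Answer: -233329/48 ≈ -4861.0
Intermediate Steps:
q = 5 (q = 0 + 5 = 5)
L(H, D) = 1/(4*(-2 + D)) (L(H, D) = 1/(4*(5 + (D - 1*7))) = 1/(4*(5 + (D - 7))) = 1/(4*(5 + (-7 + D))) = 1/(4*(-2 + D)))
-4861 + L(5, -10) = -4861 + 1/(4*(-2 - 10)) = -4861 + (¼)/(-12) = -4861 + (¼)*(-1/12) = -4861 - 1/48 = -233329/48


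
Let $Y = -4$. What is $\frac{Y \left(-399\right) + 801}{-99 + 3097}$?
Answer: $\frac{2397}{2998} \approx 0.79953$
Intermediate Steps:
$\frac{Y \left(-399\right) + 801}{-99 + 3097} = \frac{\left(-4\right) \left(-399\right) + 801}{-99 + 3097} = \frac{1596 + 801}{2998} = 2397 \cdot \frac{1}{2998} = \frac{2397}{2998}$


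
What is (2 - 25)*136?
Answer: -3128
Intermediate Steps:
(2 - 25)*136 = -23*136 = -3128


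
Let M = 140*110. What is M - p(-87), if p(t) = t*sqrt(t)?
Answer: 15400 + 87*I*sqrt(87) ≈ 15400.0 + 811.48*I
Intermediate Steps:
p(t) = t**(3/2)
M = 15400
M - p(-87) = 15400 - (-87)**(3/2) = 15400 - (-87)*I*sqrt(87) = 15400 + 87*I*sqrt(87)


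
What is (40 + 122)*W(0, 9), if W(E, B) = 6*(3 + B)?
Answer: 11664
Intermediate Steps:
W(E, B) = 18 + 6*B
(40 + 122)*W(0, 9) = (40 + 122)*(18 + 6*9) = 162*(18 + 54) = 162*72 = 11664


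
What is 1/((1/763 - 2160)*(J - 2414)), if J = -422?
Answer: 763/4673952044 ≈ 1.6325e-7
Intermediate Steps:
1/((1/763 - 2160)*(J - 2414)) = 1/((1/763 - 2160)*(-422 - 2414)) = 1/((1/763 - 2160)*(-2836)) = 1/(-1648079/763*(-2836)) = 1/(4673952044/763) = 763/4673952044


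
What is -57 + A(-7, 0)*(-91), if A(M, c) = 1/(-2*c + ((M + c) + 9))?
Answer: -205/2 ≈ -102.50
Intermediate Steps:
A(M, c) = 1/(9 + M - c) (A(M, c) = 1/(-2*c + (9 + M + c)) = 1/(9 + M - c))
-57 + A(-7, 0)*(-91) = -57 - 91/(9 - 7 - 1*0) = -57 - 91/(9 - 7 + 0) = -57 - 91/2 = -205/2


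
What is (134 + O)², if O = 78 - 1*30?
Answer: 33124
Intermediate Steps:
O = 48 (O = 78 - 30 = 48)
(134 + O)² = (134 + 48)² = 182² = 33124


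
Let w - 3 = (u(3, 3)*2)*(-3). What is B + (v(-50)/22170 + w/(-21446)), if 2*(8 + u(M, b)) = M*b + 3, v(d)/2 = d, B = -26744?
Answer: -1271564641523/47545782 ≈ -26744.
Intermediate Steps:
v(d) = 2*d
u(M, b) = -13/2 + M*b/2 (u(M, b) = -8 + (M*b + 3)/2 = -8 + (3 + M*b)/2 = -8 + (3/2 + M*b/2) = -13/2 + M*b/2)
w = 15 (w = 3 + ((-13/2 + (½)*3*3)*2)*(-3) = 3 + ((-13/2 + 9/2)*2)*(-3) = 3 - 2*2*(-3) = 3 - 4*(-3) = 3 + 12 = 15)
B + (v(-50)/22170 + w/(-21446)) = -26744 + ((2*(-50))/22170 + 15/(-21446)) = -26744 + (-100*1/22170 + 15*(-1/21446)) = -26744 + (-10/2217 - 15/21446) = -26744 - 247715/47545782 = -1271564641523/47545782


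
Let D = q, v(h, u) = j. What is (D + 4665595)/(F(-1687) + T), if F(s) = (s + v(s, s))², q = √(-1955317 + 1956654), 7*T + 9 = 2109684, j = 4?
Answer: 32659165/21937098 + 7*√1337/21937098 ≈ 1.4888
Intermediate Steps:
v(h, u) = 4
T = 2109675/7 (T = -9/7 + (⅐)*2109684 = -9/7 + 2109684/7 = 2109675/7 ≈ 3.0138e+5)
q = √1337 ≈ 36.565
D = √1337 ≈ 36.565
F(s) = (4 + s)² (F(s) = (s + 4)² = (4 + s)²)
(D + 4665595)/(F(-1687) + T) = (√1337 + 4665595)/((4 - 1687)² + 2109675/7) = (4665595 + √1337)/((-1683)² + 2109675/7) = (4665595 + √1337)/(2832489 + 2109675/7) = (4665595 + √1337)/(21937098/7) = (4665595 + √1337)*(7/21937098) = 32659165/21937098 + 7*√1337/21937098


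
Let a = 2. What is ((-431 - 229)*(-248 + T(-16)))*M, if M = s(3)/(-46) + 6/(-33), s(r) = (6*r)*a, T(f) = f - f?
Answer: -3630720/23 ≈ -1.5786e+5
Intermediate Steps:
T(f) = 0
s(r) = 12*r (s(r) = (6*r)*2 = 12*r)
M = -244/253 (M = (12*3)/(-46) + 6/(-33) = 36*(-1/46) + 6*(-1/33) = -18/23 - 2/11 = -244/253 ≈ -0.96443)
((-431 - 229)*(-248 + T(-16)))*M = ((-431 - 229)*(-248 + 0))*(-244/253) = -660*(-248)*(-244/253) = 163680*(-244/253) = -3630720/23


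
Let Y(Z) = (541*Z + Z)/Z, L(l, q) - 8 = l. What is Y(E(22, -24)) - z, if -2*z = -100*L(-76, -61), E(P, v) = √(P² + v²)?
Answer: 3942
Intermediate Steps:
L(l, q) = 8 + l
z = -3400 (z = -(-50)*(8 - 76) = -(-50)*(-68) = -½*6800 = -3400)
Y(Z) = 542 (Y(Z) = (542*Z)/Z = 542)
Y(E(22, -24)) - z = 542 - 1*(-3400) = 542 + 3400 = 3942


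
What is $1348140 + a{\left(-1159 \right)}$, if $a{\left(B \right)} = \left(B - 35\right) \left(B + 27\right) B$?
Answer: $-1565165532$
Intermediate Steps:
$a{\left(B \right)} = B \left(-35 + B\right) \left(27 + B\right)$ ($a{\left(B \right)} = \left(-35 + B\right) \left(27 + B\right) B = B \left(-35 + B\right) \left(27 + B\right)$)
$1348140 + a{\left(-1159 \right)} = 1348140 - 1159 \left(-945 + \left(-1159\right)^{2} - -9272\right) = 1348140 - 1159 \left(-945 + 1343281 + 9272\right) = 1348140 - 1566513672 = -1565165532$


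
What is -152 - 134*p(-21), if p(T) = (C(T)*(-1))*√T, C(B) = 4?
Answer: -152 + 536*I*√21 ≈ -152.0 + 2456.3*I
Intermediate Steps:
p(T) = -4*√T (p(T) = (4*(-1))*√T = -4*√T)
-152 - 134*p(-21) = -152 - (-536)*√(-21) = -152 - (-536)*I*√21 = -152 + 536*I*√21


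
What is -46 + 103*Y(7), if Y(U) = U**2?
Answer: 5001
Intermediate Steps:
-46 + 103*Y(7) = -46 + 103*7**2 = -46 + 103*49 = -46 + 5047 = 5001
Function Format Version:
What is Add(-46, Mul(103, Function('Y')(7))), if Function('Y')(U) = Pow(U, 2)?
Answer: 5001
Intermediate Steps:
Add(-46, Mul(103, Function('Y')(7))) = Add(-46, Mul(103, Pow(7, 2))) = Add(-46, Mul(103, 49)) = Add(-46, 5047) = 5001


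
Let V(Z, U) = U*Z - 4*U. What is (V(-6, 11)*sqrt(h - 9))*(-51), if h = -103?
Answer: 22440*I*sqrt(7) ≈ 59371.0*I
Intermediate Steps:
V(Z, U) = -4*U + U*Z
(V(-6, 11)*sqrt(h - 9))*(-51) = ((11*(-4 - 6))*sqrt(-103 - 9))*(-51) = ((11*(-10))*sqrt(-112))*(-51) = -440*I*sqrt(7)*(-51) = 22440*I*sqrt(7)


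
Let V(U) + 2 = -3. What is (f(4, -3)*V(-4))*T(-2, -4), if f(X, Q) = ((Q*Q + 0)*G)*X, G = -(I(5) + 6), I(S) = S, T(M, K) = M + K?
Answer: -11880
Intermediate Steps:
V(U) = -5 (V(U) = -2 - 3 = -5)
T(M, K) = K + M
G = -11 (G = -(5 + 6) = -1*11 = -11)
f(X, Q) = -11*X*Q² (f(X, Q) = ((Q*Q + 0)*(-11))*X = ((Q² + 0)*(-11))*X = (Q²*(-11))*X = (-11*Q²)*X = -11*X*Q²)
(f(4, -3)*V(-4))*T(-2, -4) = (-11*4*(-3)²*(-5))*(-4 - 2) = (-11*4*9*(-5))*(-6) = -396*(-5)*(-6) = 1980*(-6) = -11880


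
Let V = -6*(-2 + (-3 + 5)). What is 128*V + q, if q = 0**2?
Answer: 0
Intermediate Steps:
q = 0
V = 0 (V = -6*(-2 + 2) = -6*0 = 0)
128*V + q = 128*0 + 0 = 0 + 0 = 0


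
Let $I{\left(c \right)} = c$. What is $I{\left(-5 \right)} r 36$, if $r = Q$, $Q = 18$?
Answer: $-3240$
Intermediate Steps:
$r = 18$
$I{\left(-5 \right)} r 36 = \left(-5\right) 18 \cdot 36 = \left(-90\right) 36 = -3240$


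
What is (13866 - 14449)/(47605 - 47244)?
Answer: -583/361 ≈ -1.6150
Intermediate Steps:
(13866 - 14449)/(47605 - 47244) = -583/361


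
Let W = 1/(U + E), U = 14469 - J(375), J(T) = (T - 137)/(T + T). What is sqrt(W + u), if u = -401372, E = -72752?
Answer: 7*I*sqrt(978232442930933627)/10928122 ≈ 633.54*I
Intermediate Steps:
J(T) = (-137 + T)/(2*T) (J(T) = (-137 + T)/((2*T)) = (-137 + T)*(1/(2*T)) = (-137 + T)/(2*T))
U = 5425756/375 (U = 14469 - (-137 + 375)/(2*375) = 14469 - 238/(2*375) = 14469 - 1*119/375 = 14469 - 119/375 = 5425756/375 ≈ 14469.)
W = -375/21856244 (W = 1/(5425756/375 - 72752) = 1/(-21856244/375) = -375/21856244 ≈ -1.7158e-5)
sqrt(W + u) = sqrt(-375/21856244 - 401372) = sqrt(-8772484367143/21856244) = 7*I*sqrt(978232442930933627)/10928122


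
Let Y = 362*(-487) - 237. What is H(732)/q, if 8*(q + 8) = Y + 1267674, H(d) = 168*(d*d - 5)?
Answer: 240046912/363693 ≈ 660.03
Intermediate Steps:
Y = -176531 (Y = -176294 - 237 = -176531)
H(d) = -840 + 168*d² (H(d) = 168*(d² - 5) = 168*(-5 + d²) = -840 + 168*d²)
q = 1091079/8 (q = -8 + (-176531 + 1267674)/8 = -8 + (⅛)*1091143 = -8 + 1091143/8 = 1091079/8 ≈ 1.3639e+5)
H(732)/q = (-840 + 168*732²)/(1091079/8) = (-840 + 168*535824)*(8/1091079) = (-840 + 90018432)*(8/1091079) = 90017592*(8/1091079) = 240046912/363693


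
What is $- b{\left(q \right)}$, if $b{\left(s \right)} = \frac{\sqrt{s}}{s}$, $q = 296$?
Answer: $- \frac{\sqrt{74}}{148} \approx -0.058124$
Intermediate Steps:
$b{\left(s \right)} = \frac{1}{\sqrt{s}}$
$- b{\left(q \right)} = - \frac{1}{2 \sqrt{74}} = - \frac{\sqrt{74}}{148}$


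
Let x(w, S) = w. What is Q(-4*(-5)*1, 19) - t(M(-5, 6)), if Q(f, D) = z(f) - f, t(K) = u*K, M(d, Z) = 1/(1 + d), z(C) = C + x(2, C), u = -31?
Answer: -23/4 ≈ -5.7500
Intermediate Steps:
z(C) = 2 + C (z(C) = C + 2 = 2 + C)
t(K) = -31*K
Q(f, D) = 2 (Q(f, D) = (2 + f) - f = 2)
Q(-4*(-5)*1, 19) - t(M(-5, 6)) = 2 - (-31)/(1 - 5) = 2 - (-31)/(-4) = 2 - (-31)*(-1)/4 = 2 - 1*31/4 = 2 - 31/4 = -23/4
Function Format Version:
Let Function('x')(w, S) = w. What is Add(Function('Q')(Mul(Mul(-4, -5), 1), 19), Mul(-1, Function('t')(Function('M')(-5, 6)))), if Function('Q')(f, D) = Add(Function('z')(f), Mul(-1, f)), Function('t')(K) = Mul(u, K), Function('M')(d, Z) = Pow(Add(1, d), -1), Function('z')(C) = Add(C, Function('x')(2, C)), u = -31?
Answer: Rational(-23, 4) ≈ -5.7500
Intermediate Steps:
Function('z')(C) = Add(2, C) (Function('z')(C) = Add(C, 2) = Add(2, C))
Function('t')(K) = Mul(-31, K)
Function('Q')(f, D) = 2 (Function('Q')(f, D) = Add(Add(2, f), Mul(-1, f)) = 2)
Add(Function('Q')(Mul(Mul(-4, -5), 1), 19), Mul(-1, Function('t')(Function('M')(-5, 6)))) = Add(2, Mul(-1, Mul(-31, Pow(Add(1, -5), -1)))) = Add(2, Mul(-1, Mul(-31, Pow(-4, -1)))) = Add(2, Mul(-1, Mul(-31, Rational(-1, 4)))) = Add(2, Mul(-1, Rational(31, 4))) = Add(2, Rational(-31, 4)) = Rational(-23, 4)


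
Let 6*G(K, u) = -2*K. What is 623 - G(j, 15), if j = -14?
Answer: 1855/3 ≈ 618.33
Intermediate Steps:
G(K, u) = -K/3 (G(K, u) = (-2*K)/6 = -K/3)
623 - G(j, 15) = 623 - (-1)*(-14)/3 = 623 - 1*14/3 = 623 - 14/3 = 1855/3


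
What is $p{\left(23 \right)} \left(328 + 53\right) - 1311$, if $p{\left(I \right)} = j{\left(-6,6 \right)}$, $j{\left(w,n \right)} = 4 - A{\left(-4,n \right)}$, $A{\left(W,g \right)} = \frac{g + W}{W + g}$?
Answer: $-168$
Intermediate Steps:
$A{\left(W,g \right)} = 1$ ($A{\left(W,g \right)} = \frac{W + g}{W + g} = 1$)
$j{\left(w,n \right)} = 3$ ($j{\left(w,n \right)} = 4 - 1 = 3$)
$p{\left(I \right)} = 3$
$p{\left(23 \right)} \left(328 + 53\right) - 1311 = 3 \left(328 + 53\right) - 1311 = 3 \cdot 381 - 1311 = 1143 - 1311 = -168$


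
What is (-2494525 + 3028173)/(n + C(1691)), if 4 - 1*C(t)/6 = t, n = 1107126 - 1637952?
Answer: -133412/135237 ≈ -0.98651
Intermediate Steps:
n = -530826
C(t) = 24 - 6*t
(-2494525 + 3028173)/(n + C(1691)) = (-2494525 + 3028173)/(-530826 + (24 - 6*1691)) = 533648/(-530826 + (24 - 10146)) = 533648/(-530826 - 10122) = 533648/(-540948) = 533648*(-1/540948) = -133412/135237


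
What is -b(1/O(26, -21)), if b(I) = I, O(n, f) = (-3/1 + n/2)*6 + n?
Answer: -1/86 ≈ -0.011628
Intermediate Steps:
O(n, f) = -18 + 4*n (O(n, f) = (-3*1 + n*(½))*6 + n = (-3 + n/2)*6 + n = (-18 + 3*n) + n = -18 + 4*n)
-b(1/O(26, -21)) = -1/(-18 + 4*26) = -1/(-18 + 104) = -1/86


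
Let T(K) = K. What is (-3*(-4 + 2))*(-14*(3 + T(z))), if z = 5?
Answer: -672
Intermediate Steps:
(-3*(-4 + 2))*(-14*(3 + T(z))) = (-3*(-4 + 2))*(-14*(3 + 5)) = (-3*(-2))*(-14*8) = 6*(-112) = -672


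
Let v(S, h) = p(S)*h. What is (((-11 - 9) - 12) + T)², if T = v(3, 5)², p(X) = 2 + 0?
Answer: 4624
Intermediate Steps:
p(X) = 2
v(S, h) = 2*h
T = 100 (T = (2*5)² = 10² = 100)
(((-11 - 9) - 12) + T)² = (((-11 - 9) - 12) + 100)² = ((-20 - 12) + 100)² = (-32 + 100)² = 68² = 4624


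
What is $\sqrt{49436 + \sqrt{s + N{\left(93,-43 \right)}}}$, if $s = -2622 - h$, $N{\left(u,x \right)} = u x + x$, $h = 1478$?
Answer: $\sqrt{49436 + i \sqrt{8142}} \approx 222.34 + 0.203 i$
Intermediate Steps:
$N{\left(u,x \right)} = x + u x$
$s = -4100$ ($s = -2622 - 1478 = -4100$)
$\sqrt{49436 + \sqrt{s + N{\left(93,-43 \right)}}} = \sqrt{49436 + \sqrt{-4100 - 43 \left(1 + 93\right)}} = \sqrt{49436 + \sqrt{-4100 - 4042}} = \sqrt{49436 + \sqrt{-8142}} = \sqrt{49436 + i \sqrt{8142}}$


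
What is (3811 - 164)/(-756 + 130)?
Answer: -3647/626 ≈ -5.8259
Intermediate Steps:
(3811 - 164)/(-756 + 130) = 3647/(-626) = 3647*(-1/626) = -3647/626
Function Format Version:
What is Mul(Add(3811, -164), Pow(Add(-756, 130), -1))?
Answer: Rational(-3647, 626) ≈ -5.8259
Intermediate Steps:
Mul(Add(3811, -164), Pow(Add(-756, 130), -1)) = Mul(3647, Pow(-626, -1)) = Mul(3647, Rational(-1, 626)) = Rational(-3647, 626)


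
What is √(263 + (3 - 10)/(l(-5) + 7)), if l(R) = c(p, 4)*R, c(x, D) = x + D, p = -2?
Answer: 2*√597/3 ≈ 16.289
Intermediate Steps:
c(x, D) = D + x
l(R) = 2*R (l(R) = (4 - 2)*R = 2*R)
√(263 + (3 - 10)/(l(-5) + 7)) = √(263 + (3 - 10)/(2*(-5) + 7)) = √(263 - 7/(-10 + 7)) = √(263 - 7/(-3)) = √(263 - 7*(-⅓)) = √(263 + 7/3) = √(796/3) = 2*√597/3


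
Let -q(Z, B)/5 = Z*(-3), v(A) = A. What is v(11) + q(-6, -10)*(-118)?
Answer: 10631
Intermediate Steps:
q(Z, B) = 15*Z (q(Z, B) = -5*Z*(-3) = -(-15)*Z = 15*Z)
v(11) + q(-6, -10)*(-118) = 11 + (15*(-6))*(-118) = 11 - 90*(-118) = 11 + 10620 = 10631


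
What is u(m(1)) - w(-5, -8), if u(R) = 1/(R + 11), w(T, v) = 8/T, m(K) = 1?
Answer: 101/60 ≈ 1.6833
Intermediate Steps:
u(R) = 1/(11 + R)
u(m(1)) - w(-5, -8) = 1/(11 + 1) - 8/(-5) = 1/12 - 8*(-1)/5 = 1/12 - 1*(-8/5) = 1/12 + 8/5 = 101/60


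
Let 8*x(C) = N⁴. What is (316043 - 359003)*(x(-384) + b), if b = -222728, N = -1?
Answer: 9568389510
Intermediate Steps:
x(C) = ⅛ (x(C) = (⅛)*(-1)⁴ = (⅛)*1 = ⅛)
(316043 - 359003)*(x(-384) + b) = (316043 - 359003)*(⅛ - 222728) = -42960*(-1781823/8) = 9568389510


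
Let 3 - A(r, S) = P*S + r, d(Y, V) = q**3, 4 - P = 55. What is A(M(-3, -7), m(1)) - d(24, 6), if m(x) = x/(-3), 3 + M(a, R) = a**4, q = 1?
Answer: -93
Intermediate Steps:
P = -51 (P = 4 - 1*55 = 4 - 55 = -51)
M(a, R) = -3 + a**4
d(Y, V) = 1 (d(Y, V) = 1**3 = 1)
m(x) = -x/3 (m(x) = x*(-1/3) = -x/3)
A(r, S) = 3 - r + 51*S (A(r, S) = 3 - (-51*S + r) = 3 - (r - 51*S) = 3 + (-r + 51*S) = 3 - r + 51*S)
A(M(-3, -7), m(1)) - d(24, 6) = (3 - (-3 + (-3)**4) + 51*(-1/3*1)) - 1*1 = (3 - (-3 + 81) + 51*(-1/3)) - 1 = (3 - 1*78 - 17) - 1 = (3 - 78 - 17) - 1 = -92 - 1 = -93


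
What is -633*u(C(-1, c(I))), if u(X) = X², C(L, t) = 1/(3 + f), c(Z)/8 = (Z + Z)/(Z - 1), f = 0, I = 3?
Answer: -211/3 ≈ -70.333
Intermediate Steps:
c(Z) = 16*Z/(-1 + Z) (c(Z) = 8*((Z + Z)/(Z - 1)) = 8*((2*Z)/(-1 + Z)) = 8*(2*Z/(-1 + Z)) = 16*Z/(-1 + Z))
C(L, t) = ⅓ (C(L, t) = 1/(3 + 0) = 1/3 = ⅓)
-633*u(C(-1, c(I))) = -633*(⅓)² = -633*⅑ = -211/3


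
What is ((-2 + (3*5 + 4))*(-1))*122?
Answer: -2074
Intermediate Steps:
((-2 + (3*5 + 4))*(-1))*122 = ((-2 + (15 + 4))*(-1))*122 = ((-2 + 19)*(-1))*122 = (17*(-1))*122 = -17*122 = -2074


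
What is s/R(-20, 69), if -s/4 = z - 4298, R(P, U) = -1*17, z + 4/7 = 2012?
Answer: -64024/119 ≈ -538.02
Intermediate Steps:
z = 14080/7 (z = -4/7 + 2012 = 14080/7 ≈ 2011.4)
R(P, U) = -17
s = 64024/7 (s = -4*(14080/7 - 4298) = -4*(-16006/7) = 64024/7 ≈ 9146.3)
s/R(-20, 69) = (64024/7)/(-17) = (64024/7)*(-1/17) = -64024/119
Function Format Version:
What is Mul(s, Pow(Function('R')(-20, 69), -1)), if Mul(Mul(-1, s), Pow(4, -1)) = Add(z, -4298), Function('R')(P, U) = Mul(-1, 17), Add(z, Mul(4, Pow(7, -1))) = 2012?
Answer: Rational(-64024, 119) ≈ -538.02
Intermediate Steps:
z = Rational(14080, 7) (z = Add(Rational(-4, 7), 2012) = Rational(14080, 7) ≈ 2011.4)
Function('R')(P, U) = -17
s = Rational(64024, 7) (s = Mul(-4, Add(Rational(14080, 7), -4298)) = Mul(-4, Rational(-16006, 7)) = Rational(64024, 7) ≈ 9146.3)
Mul(s, Pow(Function('R')(-20, 69), -1)) = Mul(Rational(64024, 7), Pow(-17, -1)) = Mul(Rational(64024, 7), Rational(-1, 17)) = Rational(-64024, 119)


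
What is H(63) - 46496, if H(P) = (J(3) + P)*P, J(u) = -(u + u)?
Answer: -42905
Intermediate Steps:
J(u) = -2*u
H(P) = P*(-6 + P) (H(P) = (-2*3 + P)*P = (-6 + P)*P = P*(-6 + P))
H(63) - 46496 = 63*(-6 + 63) - 46496 = 63*57 - 46496 = 3591 - 46496 = -42905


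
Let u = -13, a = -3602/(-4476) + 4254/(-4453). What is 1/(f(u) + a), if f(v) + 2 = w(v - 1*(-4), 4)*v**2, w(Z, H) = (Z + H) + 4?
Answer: -9965814/1705654793 ≈ -0.0058428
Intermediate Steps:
a = -1500599/9965814 (a = -3602*(-1/4476) + 4254*(-1/4453) = 1801/2238 - 4254/4453 = -1500599/9965814 ≈ -0.15057)
w(Z, H) = 4 + H + Z (w(Z, H) = (H + Z) + 4 = 4 + H + Z)
f(v) = -2 + v**2*(12 + v) (f(v) = -2 + (4 + 4 + (v - 1*(-4)))*v**2 = -2 + (4 + 4 + (v + 4))*v**2 = -2 + (4 + 4 + (4 + v))*v**2 = -2 + (12 + v)*v**2 = -2 + v**2*(12 + v))
1/(f(u) + a) = 1/((-2 + (-13)**2*(12 - 13)) - 1500599/9965814) = 1/((-2 + 169*(-1)) - 1500599/9965814) = 1/((-2 - 169) - 1500599/9965814) = 1/(-171 - 1500599/9965814) = 1/(-1705654793/9965814) = -9965814/1705654793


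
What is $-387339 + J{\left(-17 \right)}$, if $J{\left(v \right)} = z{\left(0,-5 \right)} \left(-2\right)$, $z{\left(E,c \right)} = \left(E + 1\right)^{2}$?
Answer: $-387341$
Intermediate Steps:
$z{\left(E,c \right)} = \left(1 + E\right)^{2}$
$J{\left(v \right)} = -2$ ($J{\left(v \right)} = \left(1 + 0\right)^{2} \left(-2\right) = 1^{2} \left(-2\right) = 1 \left(-2\right) = -2$)
$-387339 + J{\left(-17 \right)} = -387339 - 2 = -387341$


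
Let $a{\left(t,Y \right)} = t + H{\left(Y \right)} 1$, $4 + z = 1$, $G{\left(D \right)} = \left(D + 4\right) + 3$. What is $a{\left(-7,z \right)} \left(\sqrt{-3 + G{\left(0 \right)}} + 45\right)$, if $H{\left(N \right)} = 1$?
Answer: $-282$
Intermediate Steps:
$G{\left(D \right)} = 7 + D$ ($G{\left(D \right)} = \left(4 + D\right) + 3 = 7 + D$)
$z = -3$ ($z = -4 + 1 = -3$)
$a{\left(t,Y \right)} = 1 + t$ ($a{\left(t,Y \right)} = t + 1 \cdot 1 = t + 1 = 1 + t$)
$a{\left(-7,z \right)} \left(\sqrt{-3 + G{\left(0 \right)}} + 45\right) = \left(1 - 7\right) \left(\sqrt{-3 + \left(7 + 0\right)} + 45\right) = - 6 \left(\sqrt{-3 + 7} + 45\right) = - 6 \left(\sqrt{4} + 45\right) = - 6 \left(2 + 45\right) = \left(-6\right) 47 = -282$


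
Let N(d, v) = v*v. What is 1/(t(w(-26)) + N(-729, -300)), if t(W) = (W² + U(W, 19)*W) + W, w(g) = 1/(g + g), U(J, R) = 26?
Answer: 2704/243358597 ≈ 1.1111e-5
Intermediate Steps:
N(d, v) = v²
w(g) = 1/(2*g)
t(W) = W² + 27*W (t(W) = (W² + 26*W) + W = W² + 27*W)
1/(t(w(-26)) + N(-729, -300)) = 1/(((½)/(-26))*(27 + (½)/(-26)) + (-300)²) = 1/(((½)*(-1/26))*(27 + (½)*(-1/26)) + 90000) = 1/(-(27 - 1/52)/52 + 90000) = 1/(-1/52*1403/52 + 90000) = 1/(-1403/2704 + 90000) = 1/(243358597/2704) = 2704/243358597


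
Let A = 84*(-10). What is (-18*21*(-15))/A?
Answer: -27/4 ≈ -6.7500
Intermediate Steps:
A = -840
(-18*21*(-15))/A = (-18*21*(-15))/(-840) = -378*(-15)*(-1/840) = 5670*(-1/840) = -27/4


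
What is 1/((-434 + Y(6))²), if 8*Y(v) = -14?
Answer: 16/3038049 ≈ 5.2665e-6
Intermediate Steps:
Y(v) = -7/4 (Y(v) = (⅛)*(-14) = -7/4)
1/((-434 + Y(6))²) = 1/((-434 - 7/4)²) = 1/((-1743/4)²) = 1/(3038049/16) = 16/3038049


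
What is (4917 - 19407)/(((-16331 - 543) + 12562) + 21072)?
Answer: -1449/1676 ≈ -0.86456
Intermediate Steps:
(4917 - 19407)/(((-16331 - 543) + 12562) + 21072) = -14490/((-16874 + 12562) + 21072) = -14490/(-4312 + 21072) = -14490/16760 = -14490*1/16760 = -1449/1676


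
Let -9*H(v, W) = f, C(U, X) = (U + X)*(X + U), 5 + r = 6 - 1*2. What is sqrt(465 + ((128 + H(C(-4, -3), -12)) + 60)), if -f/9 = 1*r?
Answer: 2*sqrt(163) ≈ 25.534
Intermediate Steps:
r = -1 (r = -5 + (6 - 1*2) = -5 + (6 - 2) = -5 + 4 = -1)
C(U, X) = (U + X)**2 (C(U, X) = (U + X)*(U + X) = (U + X)**2)
f = 9 (f = -9*(-1) = 9)
H(v, W) = -1 (H(v, W) = -1/9*9 = -1)
sqrt(465 + ((128 + H(C(-4, -3), -12)) + 60)) = sqrt(465 + ((128 - 1) + 60)) = sqrt(465 + (127 + 60)) = sqrt(465 + 187) = sqrt(652) = 2*sqrt(163)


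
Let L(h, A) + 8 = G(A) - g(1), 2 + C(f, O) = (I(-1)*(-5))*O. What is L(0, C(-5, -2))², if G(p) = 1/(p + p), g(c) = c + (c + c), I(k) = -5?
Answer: 1311025/10816 ≈ 121.21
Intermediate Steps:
g(c) = 3*c (g(c) = c + 2*c = 3*c)
C(f, O) = -2 + 25*O (C(f, O) = -2 + (-5*(-5))*O = -2 + 25*O)
G(p) = 1/(2*p)
L(h, A) = -11 + 1/(2*A) (L(h, A) = -8 + (1/(2*A) - 3) = -8 + (-3 + 1/(2*A)) = -11 + 1/(2*A))
L(0, C(-5, -2))² = (-11 + 1/(2*(-2 + 25*(-2))))² = (-11 + 1/(2*(-2 - 50)))² = (-11 + (½)/(-52))² = (-11 + (½)*(-1/52))² = (-11 - 1/104)² = (-1145/104)² = 1311025/10816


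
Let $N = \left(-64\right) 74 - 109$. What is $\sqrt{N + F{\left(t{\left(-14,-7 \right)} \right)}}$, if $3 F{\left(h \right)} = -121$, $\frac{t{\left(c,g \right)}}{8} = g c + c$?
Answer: $\frac{8 i \sqrt{687}}{3} \approx 69.895 i$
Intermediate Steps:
$t{\left(c,g \right)} = 8 c + 8 c g$ ($t{\left(c,g \right)} = 8 \left(g c + c\right) = 8 \left(c g + c\right) = 8 \left(c + c g\right) = 8 c + 8 c g$)
$F{\left(h \right)} = - \frac{121}{3}$ ($F{\left(h \right)} = \frac{1}{3} \left(-121\right) = - \frac{121}{3}$)
$N = -4845$ ($N = -4736 - 109 = -4845$)
$\sqrt{N + F{\left(t{\left(-14,-7 \right)} \right)}} = \sqrt{-4845 - \frac{121}{3}} = \sqrt{- \frac{14656}{3}} = \frac{8 i \sqrt{687}}{3}$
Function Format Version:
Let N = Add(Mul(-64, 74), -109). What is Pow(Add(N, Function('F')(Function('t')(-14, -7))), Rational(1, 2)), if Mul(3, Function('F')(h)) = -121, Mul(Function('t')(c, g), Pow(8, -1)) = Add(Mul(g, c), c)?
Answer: Mul(Rational(8, 3), I, Pow(687, Rational(1, 2))) ≈ Mul(69.895, I)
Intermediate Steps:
Function('t')(c, g) = Add(Mul(8, c), Mul(8, c, g)) (Function('t')(c, g) = Mul(8, Add(Mul(g, c), c)) = Mul(8, Add(Mul(c, g), c)) = Mul(8, Add(c, Mul(c, g))) = Add(Mul(8, c), Mul(8, c, g)))
Function('F')(h) = Rational(-121, 3) (Function('F')(h) = Mul(Rational(1, 3), -121) = Rational(-121, 3))
N = -4845 (N = Add(-4736, -109) = -4845)
Pow(Add(N, Function('F')(Function('t')(-14, -7))), Rational(1, 2)) = Pow(Add(-4845, Rational(-121, 3)), Rational(1, 2)) = Pow(Rational(-14656, 3), Rational(1, 2)) = Mul(Rational(8, 3), I, Pow(687, Rational(1, 2)))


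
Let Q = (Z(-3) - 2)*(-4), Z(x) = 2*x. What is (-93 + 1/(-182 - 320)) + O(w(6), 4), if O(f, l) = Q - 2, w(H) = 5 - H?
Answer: -31627/502 ≈ -63.002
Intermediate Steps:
Q = 32 (Q = (2*(-3) - 2)*(-4) = (-6 - 2)*(-4) = -8*(-4) = 32)
O(f, l) = 30 (O(f, l) = 32 - 2 = 30)
(-93 + 1/(-182 - 320)) + O(w(6), 4) = (-93 + 1/(-182 - 320)) + 30 = (-93 + 1/(-502)) + 30 = (-93 - 1/502) + 30 = -46687/502 + 30 = -31627/502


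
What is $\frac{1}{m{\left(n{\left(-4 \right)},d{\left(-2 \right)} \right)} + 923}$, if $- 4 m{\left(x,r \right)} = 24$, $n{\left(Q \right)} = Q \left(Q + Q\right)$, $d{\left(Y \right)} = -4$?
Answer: $\frac{1}{917} \approx 0.0010905$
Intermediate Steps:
$n{\left(Q \right)} = 2 Q^{2}$ ($n{\left(Q \right)} = Q 2 Q = 2 Q^{2}$)
$m{\left(x,r \right)} = -6$ ($m{\left(x,r \right)} = \left(- \frac{1}{4}\right) 24 = -6$)
$\frac{1}{m{\left(n{\left(-4 \right)},d{\left(-2 \right)} \right)} + 923} = \frac{1}{-6 + 923} = \frac{1}{917}$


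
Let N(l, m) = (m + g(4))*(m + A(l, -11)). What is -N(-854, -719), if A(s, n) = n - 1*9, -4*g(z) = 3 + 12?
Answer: -2136449/4 ≈ -5.3411e+5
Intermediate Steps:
g(z) = -15/4 (g(z) = -(3 + 12)/4 = -¼*15 = -15/4)
A(s, n) = -9 + n (A(s, n) = n - 9 = -9 + n)
N(l, m) = (-20 + m)*(-15/4 + m) (N(l, m) = (m - 15/4)*(m + (-9 - 11)) = (-15/4 + m)*(m - 20) = (-15/4 + m)*(-20 + m) = (-20 + m)*(-15/4 + m))
-N(-854, -719) = -(75 + (-719)² - 95/4*(-719)) = -(75 + 516961 + 68305/4) = -1*2136449/4 = -2136449/4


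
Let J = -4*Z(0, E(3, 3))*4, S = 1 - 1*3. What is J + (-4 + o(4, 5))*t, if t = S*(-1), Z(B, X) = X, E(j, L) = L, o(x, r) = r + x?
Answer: -38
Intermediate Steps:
S = -2 (S = 1 - 3 = -2)
J = -48 (J = -4*3*4 = -12*4 = -48)
t = 2 (t = -2*(-1) = 2)
J + (-4 + o(4, 5))*t = -48 + (-4 + (5 + 4))*2 = -48 + (-4 + 9)*2 = -48 + 5*2 = -48 + 10 = -38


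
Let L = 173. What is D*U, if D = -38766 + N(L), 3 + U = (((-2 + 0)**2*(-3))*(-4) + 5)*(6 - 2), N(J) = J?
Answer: -8065937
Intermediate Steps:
U = 209 (U = -3 + (((-2 + 0)**2*(-3))*(-4) + 5)*(6 - 2) = -3 + (((-2)**2*(-3))*(-4) + 5)*4 = -3 + ((4*(-3))*(-4) + 5)*4 = -3 + (-12*(-4) + 5)*4 = -3 + (48 + 5)*4 = -3 + 53*4 = -3 + 212 = 209)
D = -38593 (D = -38766 + 173 = -38593)
D*U = -38593*209 = -8065937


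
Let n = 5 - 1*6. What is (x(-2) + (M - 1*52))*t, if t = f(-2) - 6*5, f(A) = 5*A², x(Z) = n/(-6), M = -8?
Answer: 1795/3 ≈ 598.33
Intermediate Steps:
n = -1 (n = 5 - 6 = -1)
x(Z) = ⅙ (x(Z) = -1/(-6) = -1*(-⅙) = ⅙)
t = -10 (t = 5*(-2)² - 6*5 = 5*4 - 30 = 20 - 30 = -10)
(x(-2) + (M - 1*52))*t = (⅙ + (-8 - 1*52))*(-10) = (⅙ + (-8 - 52))*(-10) = (⅙ - 60)*(-10) = -359/6*(-10) = 1795/3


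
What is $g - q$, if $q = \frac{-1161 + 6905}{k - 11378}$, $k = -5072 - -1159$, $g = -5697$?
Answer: $- \frac{87107083}{15291} \approx -5696.6$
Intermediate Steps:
$k = -3913$ ($k = -5072 + 1159 = -3913$)
$q = - \frac{5744}{15291}$ ($q = \frac{-1161 + 6905}{-3913 - 11378} = \frac{5744}{-15291} = 5744 \left(- \frac{1}{15291}\right) = - \frac{5744}{15291} \approx -0.37565$)
$g - q = -5697 - - \frac{5744}{15291} = -5697 + \frac{5744}{15291} = - \frac{87107083}{15291}$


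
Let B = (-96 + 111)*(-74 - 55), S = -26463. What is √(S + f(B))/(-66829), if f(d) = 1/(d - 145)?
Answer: -I*√7155595330/34751080 ≈ -0.0024342*I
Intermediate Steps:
B = -1935 (B = 15*(-129) = -1935)
f(d) = 1/(-145 + d)
√(S + f(B))/(-66829) = √(-26463 + 1/(-145 - 1935))/(-66829) = √(-26463 + 1/(-2080))*(-1/66829) = √(-26463 - 1/2080)*(-1/66829) = √(-55043041/2080)*(-1/66829) = (I*√7155595330/520)*(-1/66829) = -I*√7155595330/34751080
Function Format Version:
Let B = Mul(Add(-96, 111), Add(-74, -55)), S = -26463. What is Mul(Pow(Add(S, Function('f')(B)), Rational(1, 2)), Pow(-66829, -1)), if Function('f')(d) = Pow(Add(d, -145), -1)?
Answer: Mul(Rational(-1, 34751080), I, Pow(7155595330, Rational(1, 2))) ≈ Mul(-0.0024342, I)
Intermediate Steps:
B = -1935 (B = Mul(15, -129) = -1935)
Function('f')(d) = Pow(Add(-145, d), -1)
Mul(Pow(Add(S, Function('f')(B)), Rational(1, 2)), Pow(-66829, -1)) = Mul(Pow(Add(-26463, Pow(Add(-145, -1935), -1)), Rational(1, 2)), Pow(-66829, -1)) = Mul(Pow(Add(-26463, Pow(-2080, -1)), Rational(1, 2)), Rational(-1, 66829)) = Mul(Pow(Add(-26463, Rational(-1, 2080)), Rational(1, 2)), Rational(-1, 66829)) = Mul(Pow(Rational(-55043041, 2080), Rational(1, 2)), Rational(-1, 66829)) = Mul(Mul(Rational(1, 520), I, Pow(7155595330, Rational(1, 2))), Rational(-1, 66829)) = Mul(Rational(-1, 34751080), I, Pow(7155595330, Rational(1, 2)))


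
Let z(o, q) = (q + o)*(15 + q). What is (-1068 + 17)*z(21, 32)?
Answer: -2618041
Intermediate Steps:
z(o, q) = (15 + q)*(o + q) (z(o, q) = (o + q)*(15 + q) = (15 + q)*(o + q))
(-1068 + 17)*z(21, 32) = (-1068 + 17)*(32**2 + 15*21 + 15*32 + 21*32) = -1051*(1024 + 315 + 480 + 672) = -1051*2491 = -2618041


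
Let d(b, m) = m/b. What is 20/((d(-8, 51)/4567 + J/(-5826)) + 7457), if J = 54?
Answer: 709529120/264547554047 ≈ 0.0026820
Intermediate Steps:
20/((d(-8, 51)/4567 + J/(-5826)) + 7457) = 20/(((51/(-8))/4567 + 54/(-5826)) + 7457) = 20/(((51*(-1/8))*(1/4567) + 54*(-1/5826)) + 7457) = 20/((-51/8*1/4567 - 9/971) + 7457) = 20/((-51/36536 - 9/971) + 7457) = 20/(-378345/35476456 + 7457) = 20/(264547554047/35476456) = 20*(35476456/264547554047) = 709529120/264547554047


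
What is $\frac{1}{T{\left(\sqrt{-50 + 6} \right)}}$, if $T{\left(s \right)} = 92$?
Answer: $\frac{1}{92} \approx 0.01087$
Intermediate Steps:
$\frac{1}{T{\left(\sqrt{-50 + 6} \right)}} = \frac{1}{92}$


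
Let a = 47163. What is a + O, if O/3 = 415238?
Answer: 1292877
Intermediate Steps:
O = 1245714 (O = 3*415238 = 1245714)
a + O = 47163 + 1245714 = 1292877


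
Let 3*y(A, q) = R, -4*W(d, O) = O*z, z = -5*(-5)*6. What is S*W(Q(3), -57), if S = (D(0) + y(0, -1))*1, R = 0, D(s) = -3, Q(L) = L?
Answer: -12825/2 ≈ -6412.5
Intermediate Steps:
z = 150 (z = 25*6 = 150)
W(d, O) = -75*O/2 (W(d, O) = -O*150/4 = -75*O/2)
y(A, q) = 0 (y(A, q) = (⅓)*0 = 0)
S = -3 (S = (-3 + 0)*1 = -3*1 = -3)
S*W(Q(3), -57) = -(-225)*(-57)/2 = -3*4275/2 = -12825/2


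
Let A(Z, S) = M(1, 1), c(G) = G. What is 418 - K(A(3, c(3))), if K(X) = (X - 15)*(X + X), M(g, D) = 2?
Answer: 470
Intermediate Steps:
A(Z, S) = 2
K(X) = 2*X*(-15 + X) (K(X) = (-15 + X)*(2*X) = 2*X*(-15 + X))
418 - K(A(3, c(3))) = 418 - 2*2*(-15 + 2) = 418 - 2*2*(-13) = 418 - 1*(-52) = 418 + 52 = 470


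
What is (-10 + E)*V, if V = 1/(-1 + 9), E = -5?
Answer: -15/8 ≈ -1.8750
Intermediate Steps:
V = ⅛ (V = 1/8 = ⅛ ≈ 0.12500)
(-10 + E)*V = (-10 - 5)*(⅛) = -15*⅛ = -15/8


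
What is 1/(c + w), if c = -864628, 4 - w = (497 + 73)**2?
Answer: -1/1189524 ≈ -8.4067e-7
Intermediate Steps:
w = -324896 (w = 4 - (497 + 73)**2 = 4 - 1*570**2 = 4 - 1*324900 = 4 - 324900 = -324896)
1/(c + w) = 1/(-864628 - 324896) = 1/(-1189524) = -1/1189524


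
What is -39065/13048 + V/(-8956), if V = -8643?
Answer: -59273069/29214472 ≈ -2.0289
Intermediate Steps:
-39065/13048 + V/(-8956) = -39065/13048 - 8643/(-8956) = -39065*1/13048 - 8643*(-1/8956) = -39065/13048 + 8643/8956 = -59273069/29214472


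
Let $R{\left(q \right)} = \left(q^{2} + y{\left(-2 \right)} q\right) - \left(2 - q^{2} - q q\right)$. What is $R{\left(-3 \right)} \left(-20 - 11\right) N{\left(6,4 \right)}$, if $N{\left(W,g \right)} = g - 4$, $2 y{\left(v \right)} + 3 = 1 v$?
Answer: $0$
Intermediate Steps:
$y{\left(v \right)} = - \frac{3}{2} + \frac{v}{2}$ ($y{\left(v \right)} = - \frac{3}{2} + \frac{1 v}{2} = - \frac{3}{2} + \frac{v}{2}$)
$N{\left(W,g \right)} = -4 + g$ ($N{\left(W,g \right)} = g - 4 = -4 + g$)
$R{\left(q \right)} = -2 + 3 q^{2} - \frac{5 q}{2}$ ($R{\left(q \right)} = \left(q^{2} + \left(- \frac{3}{2} + \frac{1}{2} \left(-2\right)\right) q\right) - \left(2 - q^{2} - q q\right) = \left(q^{2} + \left(- \frac{3}{2} - 1\right) q\right) + \left(\left(q^{2} + q^{2}\right) - 2\right) = \left(q^{2} - \frac{5 q}{2}\right) + \left(2 q^{2} - 2\right) = \left(q^{2} - \frac{5 q}{2}\right) + \left(-2 + 2 q^{2}\right) = -2 + 3 q^{2} - \frac{5 q}{2}$)
$R{\left(-3 \right)} \left(-20 - 11\right) N{\left(6,4 \right)} = \left(-2 + 3 \left(-3\right)^{2} - - \frac{15}{2}\right) \left(-20 - 11\right) \left(-4 + 4\right) = \left(-2 + 3 \cdot 9 + \frac{15}{2}\right) \left(-31\right) 0 = \left(-2 + 27 + \frac{15}{2}\right) \left(-31\right) 0 = \frac{65}{2} \left(-31\right) 0 = \left(- \frac{2015}{2}\right) 0 = 0$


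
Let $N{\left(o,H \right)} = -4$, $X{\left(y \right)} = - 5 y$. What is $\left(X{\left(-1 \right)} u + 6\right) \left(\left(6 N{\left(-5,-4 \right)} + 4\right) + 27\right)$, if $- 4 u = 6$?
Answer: $- \frac{21}{2} \approx -10.5$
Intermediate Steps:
$u = - \frac{3}{2}$ ($u = \left(- \frac{1}{4}\right) 6 = - \frac{3}{2} \approx -1.5$)
$\left(X{\left(-1 \right)} u + 6\right) \left(\left(6 N{\left(-5,-4 \right)} + 4\right) + 27\right) = \left(\left(-5\right) \left(-1\right) \left(- \frac{3}{2}\right) + 6\right) \left(\left(6 \left(-4\right) + 4\right) + 27\right) = \left(5 \left(- \frac{3}{2}\right) + 6\right) \left(\left(-24 + 4\right) + 27\right) = \left(- \frac{15}{2} + 6\right) \left(-20 + 27\right) = \left(- \frac{3}{2}\right) 7 = - \frac{21}{2}$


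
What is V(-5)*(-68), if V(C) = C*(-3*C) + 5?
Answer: 4760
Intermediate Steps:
V(C) = 5 - 3*C**2 (V(C) = -3*C**2 + 5 = 5 - 3*C**2)
V(-5)*(-68) = (5 - 3*(-5)**2)*(-68) = (5 - 3*25)*(-68) = (5 - 75)*(-68) = -70*(-68) = 4760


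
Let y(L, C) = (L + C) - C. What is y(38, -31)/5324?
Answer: 19/2662 ≈ 0.0071375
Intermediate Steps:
y(L, C) = L (y(L, C) = (C + L) - C = L)
y(38, -31)/5324 = 38/5324 = 38*(1/5324) = 19/2662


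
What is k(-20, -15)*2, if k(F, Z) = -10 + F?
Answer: -60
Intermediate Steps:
k(-20, -15)*2 = (-10 - 20)*2 = -30*2 = -60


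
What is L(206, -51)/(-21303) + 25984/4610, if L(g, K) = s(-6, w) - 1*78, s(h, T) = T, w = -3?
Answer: 3419201/606215 ≈ 5.6402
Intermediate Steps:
L(g, K) = -81 (L(g, K) = -3 - 1*78 = -3 - 78 = -81)
L(206, -51)/(-21303) + 25984/4610 = -81/(-21303) + 25984/4610 = -81*(-1/21303) + 25984*(1/4610) = 1/263 + 12992/2305 = 3419201/606215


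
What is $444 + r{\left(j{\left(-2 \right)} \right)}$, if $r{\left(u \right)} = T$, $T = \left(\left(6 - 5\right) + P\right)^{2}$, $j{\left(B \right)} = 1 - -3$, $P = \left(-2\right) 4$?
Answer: $493$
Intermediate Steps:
$P = -8$
$j{\left(B \right)} = 4$ ($j{\left(B \right)} = 1 + 3 = 4$)
$T = 49$ ($T = \left(\left(6 - 5\right) - 8\right)^{2} = \left(1 - 8\right)^{2} = \left(-7\right)^{2} = 49$)
$r{\left(u \right)} = 49$
$444 + r{\left(j{\left(-2 \right)} \right)} = 444 + 49 = 493$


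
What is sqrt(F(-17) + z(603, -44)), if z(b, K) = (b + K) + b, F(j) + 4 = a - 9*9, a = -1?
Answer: 2*sqrt(269) ≈ 32.802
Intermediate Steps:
F(j) = -86 (F(j) = -4 + (-1 - 9*9) = -4 + (-1 - 81) = -4 - 82 = -86)
z(b, K) = K + 2*b (z(b, K) = (K + b) + b = K + 2*b)
sqrt(F(-17) + z(603, -44)) = sqrt(-86 + (-44 + 2*603)) = sqrt(-86 + (-44 + 1206)) = sqrt(-86 + 1162) = sqrt(1076) = 2*sqrt(269)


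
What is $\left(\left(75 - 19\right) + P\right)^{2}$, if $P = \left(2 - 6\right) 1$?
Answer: $2704$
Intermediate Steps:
$P = -4$ ($P = \left(-4\right) 1 = -4$)
$\left(\left(75 - 19\right) + P\right)^{2} = \left(\left(75 - 19\right) - 4\right)^{2} = \left(56 - 4\right)^{2} = 52^{2} = 2704$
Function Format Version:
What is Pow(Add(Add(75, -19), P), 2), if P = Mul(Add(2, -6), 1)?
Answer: 2704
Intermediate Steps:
P = -4 (P = Mul(-4, 1) = -4)
Pow(Add(Add(75, -19), P), 2) = Pow(Add(Add(75, -19), -4), 2) = Pow(Add(56, -4), 2) = Pow(52, 2) = 2704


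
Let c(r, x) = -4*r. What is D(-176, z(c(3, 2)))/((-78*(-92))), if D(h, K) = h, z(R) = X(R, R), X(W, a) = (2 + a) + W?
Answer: -22/897 ≈ -0.024526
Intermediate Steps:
X(W, a) = 2 + W + a
z(R) = 2 + 2*R (z(R) = 2 + R + R = 2 + 2*R)
D(-176, z(c(3, 2)))/((-78*(-92))) = -176/((-78*(-92))) = -176/7176 = -176*1/7176 = -22/897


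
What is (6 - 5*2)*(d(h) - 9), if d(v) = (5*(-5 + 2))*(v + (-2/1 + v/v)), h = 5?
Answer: 276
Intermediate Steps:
d(v) = 15 - 15*v (d(v) = (5*(-3))*(v + (-2*1 + 1)) = -15*(v + (-2 + 1)) = -15*(v - 1) = -15*(-1 + v) = 15 - 15*v)
(6 - 5*2)*(d(h) - 9) = (6 - 5*2)*((15 - 15*5) - 9) = (6 - 10)*((15 - 75) - 9) = -4*(-60 - 9) = -4*(-69) = 276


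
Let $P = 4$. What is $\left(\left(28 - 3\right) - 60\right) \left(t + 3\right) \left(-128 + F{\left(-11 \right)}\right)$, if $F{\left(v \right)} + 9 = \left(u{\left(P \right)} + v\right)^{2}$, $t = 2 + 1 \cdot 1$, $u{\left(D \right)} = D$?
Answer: $18480$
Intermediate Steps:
$t = 3$ ($t = 2 + 1 = 3$)
$F{\left(v \right)} = -9 + \left(4 + v\right)^{2}$
$\left(\left(28 - 3\right) - 60\right) \left(t + 3\right) \left(-128 + F{\left(-11 \right)}\right) = \left(\left(28 - 3\right) - 60\right) \left(3 + 3\right) \left(-128 - \left(9 - \left(4 - 11\right)^{2}\right)\right) = \left(25 - 60\right) 6 \left(-128 - \left(9 - \left(-7\right)^{2}\right)\right) = \left(-35\right) 6 \left(-128 + \left(-9 + 49\right)\right) = - 210 \left(-128 + 40\right) = \left(-210\right) \left(-88\right) = 18480$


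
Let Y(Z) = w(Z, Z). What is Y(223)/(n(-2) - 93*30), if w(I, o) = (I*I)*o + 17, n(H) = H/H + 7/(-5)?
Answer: -3465495/872 ≈ -3974.2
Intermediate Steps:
n(H) = -⅖ (n(H) = 1 + 7*(-⅕) = 1 - 7/5 = -⅖)
w(I, o) = 17 + o*I² (w(I, o) = I²*o + 17 = o*I² + 17 = 17 + o*I²)
Y(Z) = 17 + Z³ (Y(Z) = 17 + Z*Z² = 17 + Z³)
Y(223)/(n(-2) - 93*30) = (17 + 223³)/(-⅖ - 93*30) = (17 + 11089567)/(-⅖ - 2790) = 11089584/(-13952/5) = 11089584*(-5/13952) = -3465495/872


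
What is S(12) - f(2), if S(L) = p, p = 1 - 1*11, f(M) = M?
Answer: -12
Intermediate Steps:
p = -10 (p = 1 - 11 = -10)
S(L) = -10
S(12) - f(2) = -10 - 1*2 = -10 - 2 = -12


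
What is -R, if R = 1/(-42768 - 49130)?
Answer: 1/91898 ≈ 1.0882e-5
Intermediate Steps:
R = -1/91898 (R = 1/(-91898) = -1/91898 ≈ -1.0882e-5)
-R = -1*(-1/91898) = 1/91898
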